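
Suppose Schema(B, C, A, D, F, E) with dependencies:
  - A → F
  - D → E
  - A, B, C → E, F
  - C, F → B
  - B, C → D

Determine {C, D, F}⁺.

{B, C, D, E, F}

Start with {C, D, F}.
D → E applies; add {E} → now {C, D, E, F}.
C, F → B applies; add {B} → now {B, C, D, E, F}.
No further FD applies.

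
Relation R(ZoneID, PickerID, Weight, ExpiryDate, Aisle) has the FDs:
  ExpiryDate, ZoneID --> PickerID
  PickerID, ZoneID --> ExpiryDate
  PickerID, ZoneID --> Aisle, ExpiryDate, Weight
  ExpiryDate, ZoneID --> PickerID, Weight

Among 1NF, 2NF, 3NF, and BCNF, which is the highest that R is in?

BCNF

Candidate keys: {ExpiryDate, ZoneID}, {PickerID, ZoneID}. Prime attributes: {ExpiryDate, PickerID, ZoneID}.
Every FD has a superkey on the left, so the relation is in BCNF.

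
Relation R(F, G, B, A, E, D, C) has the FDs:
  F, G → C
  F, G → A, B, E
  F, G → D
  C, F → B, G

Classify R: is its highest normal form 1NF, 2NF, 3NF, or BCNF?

Candidate keys: {C, F}, {F, G}. Prime attributes: {C, F, G}.
Every FD has a superkey on the left, so the relation is in BCNF.

BCNF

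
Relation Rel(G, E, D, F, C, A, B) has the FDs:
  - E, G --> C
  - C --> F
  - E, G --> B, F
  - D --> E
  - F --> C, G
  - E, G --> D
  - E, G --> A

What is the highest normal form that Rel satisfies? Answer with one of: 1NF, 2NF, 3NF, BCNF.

3NF

Candidate keys: {C, D}, {C, E}, {D, F}, {D, G}, {E, F}, {E, G}. Prime attributes: {C, D, E, F, G}.
C --> F breaks BCNF: {C}⁺ = {C, F, G}, so {C} is not a superkey.
Its right-hand attributes {F} are all prime, as are those of every other non-superkey FD — the relation is in 3NF.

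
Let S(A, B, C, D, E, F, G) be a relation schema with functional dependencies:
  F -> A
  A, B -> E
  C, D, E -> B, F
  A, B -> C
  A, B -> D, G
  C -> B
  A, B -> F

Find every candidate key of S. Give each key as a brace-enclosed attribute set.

{A, B}, {A, C}, {B, F}, {C, D, E}, {C, F}

{A, B}⁺ = {A, B, C, D, E, F, G} — all of the relation — so {A, B} is a candidate key.
{A, C}⁺ = {A, B, C, D, E, F, G} — all of the relation — so {A, C} is a candidate key.
{B, F}⁺ = {A, B, C, D, E, F, G} — all of the relation — so {B, F} is a candidate key.
{C, F}⁺ = {A, B, C, D, E, F, G} — all of the relation — so {C, F} is a candidate key.
{C, D, E}⁺ = {A, B, C, D, E, F, G} — all of the relation — so {C, D, E} is a candidate key.
Any other superkey properly contains one of these, so there are no further candidate keys.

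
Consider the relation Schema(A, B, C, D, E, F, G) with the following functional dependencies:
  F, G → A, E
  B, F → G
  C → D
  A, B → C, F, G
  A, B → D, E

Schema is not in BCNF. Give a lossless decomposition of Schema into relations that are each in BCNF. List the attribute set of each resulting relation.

{A, E, F, G}; {B, C, F, G}; {C, D}

Candidate keys of the original relation: {A, B}, {B, F}.
Within {A, B, C, D, E, F, G}: {F, G}⁺ ∩ {A, B, C, D, E, F, G} = {A, E, F, G}, not the whole set, so F, G → A, E violates BCNF; decompose into {A, E, F, G} and {B, C, D, F, G}.
{A, E, F, G} is in BCNF.
Within {B, C, D, F, G}: {C}⁺ ∩ {B, C, D, F, G} = {C, D}, not the whole set, so C → D violates BCNF; decompose into {C, D} and {B, C, F, G}.
{C, D} is in BCNF.
{B, C, F, G} is in BCNF.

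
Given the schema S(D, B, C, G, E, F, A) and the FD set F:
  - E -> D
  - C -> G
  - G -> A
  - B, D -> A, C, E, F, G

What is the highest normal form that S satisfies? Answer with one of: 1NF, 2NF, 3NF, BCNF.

Candidate keys: {B, D}, {B, E}. Prime attributes: {B, D, E}.
E -> D: {E}⁺ = {D, E}, which is not all of the attributes, so the left side is not a superkey — BCNF is violated.
C -> G has non-prime {G} on the right and a non-superkey on the left, so 3NF fails.
Checking every proper subset of each key, none determines a non-prime attribute — 2NF is satisfied.

2NF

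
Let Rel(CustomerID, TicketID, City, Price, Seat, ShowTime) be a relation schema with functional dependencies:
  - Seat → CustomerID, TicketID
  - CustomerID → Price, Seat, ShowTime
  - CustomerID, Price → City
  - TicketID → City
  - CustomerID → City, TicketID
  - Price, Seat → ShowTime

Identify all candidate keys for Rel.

{CustomerID}, {Seat}

{CustomerID}⁺ = {City, CustomerID, Price, Seat, ShowTime, TicketID} — all of the relation — so {CustomerID} is a candidate key.
{Seat}⁺ = {City, CustomerID, Price, Seat, ShowTime, TicketID} — all of the relation — so {Seat} is a candidate key.
These are minimal and exhaustive — every other superkey contains one of them.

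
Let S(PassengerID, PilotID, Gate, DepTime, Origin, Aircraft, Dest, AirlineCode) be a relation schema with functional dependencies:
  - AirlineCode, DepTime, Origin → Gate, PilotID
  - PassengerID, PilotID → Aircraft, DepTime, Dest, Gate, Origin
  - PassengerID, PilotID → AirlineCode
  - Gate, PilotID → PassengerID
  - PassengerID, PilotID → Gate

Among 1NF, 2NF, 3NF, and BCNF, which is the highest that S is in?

BCNF

Candidate keys: {AirlineCode, DepTime, Origin}, {Gate, PilotID}, {PassengerID, PilotID}. Prime attributes: {AirlineCode, DepTime, Gate, Origin, PassengerID, PilotID}.
The left-hand side of every FD is a superkey, so BCNF is satisfied.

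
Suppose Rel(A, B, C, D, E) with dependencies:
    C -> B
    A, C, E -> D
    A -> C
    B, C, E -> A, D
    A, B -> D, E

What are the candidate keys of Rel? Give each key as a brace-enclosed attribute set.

{A}⁺ = {A, B, C, D, E} — all of the relation — so {A} is a candidate key.
{C, E}⁺ = {A, B, C, D, E} — all of the relation — so {C, E} is a candidate key.
No proper subset of any of these is a key, and no other minimal superkey exists.

{A}, {C, E}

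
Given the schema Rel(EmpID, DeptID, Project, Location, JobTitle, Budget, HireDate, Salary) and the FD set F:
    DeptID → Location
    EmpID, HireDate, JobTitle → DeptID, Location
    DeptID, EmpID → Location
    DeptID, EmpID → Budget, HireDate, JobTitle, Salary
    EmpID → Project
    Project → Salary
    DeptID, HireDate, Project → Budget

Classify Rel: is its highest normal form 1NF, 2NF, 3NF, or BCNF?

1NF

Candidate keys: {DeptID, EmpID}, {EmpID, HireDate, JobTitle}. Prime attributes: {DeptID, EmpID, HireDate, JobTitle}.
For DeptID → Location we have {DeptID}⁺ = {DeptID, Location}; {DeptID} is not a superkey, so BCNF fails.
DeptID → Location has non-prime {Location} on the right and a non-superkey on the left, so 3NF fails.
The proper key subset {DeptID} of {DeptID, EmpID} determines non-prime {Location}, so the relation is not even in 2NF.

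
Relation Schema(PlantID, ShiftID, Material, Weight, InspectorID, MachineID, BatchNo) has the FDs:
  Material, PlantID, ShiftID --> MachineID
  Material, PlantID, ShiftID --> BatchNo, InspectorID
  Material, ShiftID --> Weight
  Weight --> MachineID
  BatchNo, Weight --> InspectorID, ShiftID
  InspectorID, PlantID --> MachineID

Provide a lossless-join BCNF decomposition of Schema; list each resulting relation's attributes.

Candidate keys of the original relation: {BatchNo, Material, PlantID, Weight}, {Material, PlantID, ShiftID}.
In {BatchNo, InspectorID, MachineID, Material, PlantID, ShiftID, Weight}, {Material, ShiftID} is not a superkey ({Material, ShiftID}⁺ restricted to this set is {MachineID, Material, ShiftID, Weight}), so split on Material, ShiftID --> MachineID, Weight into {MachineID, Material, ShiftID, Weight} and {BatchNo, InspectorID, Material, PlantID, ShiftID}.
In {MachineID, Material, ShiftID, Weight}, {Weight} is not a superkey ({Weight}⁺ restricted to this set is {MachineID, Weight}), so split on Weight --> MachineID into {MachineID, Weight} and {Material, ShiftID, Weight}.
{MachineID, Weight}: every determinant is a superkey — BCNF.
{Material, ShiftID, Weight}: every determinant is a superkey — BCNF.
In {BatchNo, InspectorID, Material, PlantID, ShiftID}, {BatchNo, Material, ShiftID} is not a superkey ({BatchNo, Material, ShiftID}⁺ restricted to this set is {BatchNo, InspectorID, Material, ShiftID}), so split on BatchNo, Material, ShiftID --> InspectorID into {BatchNo, InspectorID, Material, ShiftID} and {BatchNo, Material, PlantID, ShiftID}.
{BatchNo, InspectorID, Material, ShiftID}: every determinant is a superkey — BCNF.
{BatchNo, Material, PlantID, ShiftID}: every determinant is a superkey — BCNF.

{BatchNo, InspectorID, Material, ShiftID}; {BatchNo, Material, PlantID, ShiftID}; {MachineID, Weight}; {Material, ShiftID, Weight}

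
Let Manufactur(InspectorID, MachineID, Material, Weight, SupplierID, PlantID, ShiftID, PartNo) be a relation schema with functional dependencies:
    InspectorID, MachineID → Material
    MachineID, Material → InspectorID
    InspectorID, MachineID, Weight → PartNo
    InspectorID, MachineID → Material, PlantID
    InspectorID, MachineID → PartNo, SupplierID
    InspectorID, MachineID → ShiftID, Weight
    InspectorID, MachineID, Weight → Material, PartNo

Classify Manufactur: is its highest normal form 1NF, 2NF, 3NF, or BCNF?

BCNF

Candidate keys: {InspectorID, MachineID}, {MachineID, Material}. Prime attributes: {InspectorID, MachineID, Material}.
Every FD has a superkey on the left, so the relation is in BCNF.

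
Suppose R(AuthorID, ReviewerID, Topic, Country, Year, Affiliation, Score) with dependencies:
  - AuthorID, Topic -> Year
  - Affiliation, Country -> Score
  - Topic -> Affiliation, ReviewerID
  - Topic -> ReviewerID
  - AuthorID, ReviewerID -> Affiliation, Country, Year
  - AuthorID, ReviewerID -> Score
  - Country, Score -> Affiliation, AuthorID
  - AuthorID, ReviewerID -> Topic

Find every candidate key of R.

{Affiliation, Country, ReviewerID}, {AuthorID, ReviewerID}, {AuthorID, Topic}, {Country, ReviewerID, Score}, {Country, Topic}

Closure of {AuthorID, ReviewerID} is {Affiliation, AuthorID, Country, ReviewerID, Score, Topic, Year}, the whole schema; {AuthorID, ReviewerID} is a candidate key.
Closure of {AuthorID, Topic} is {Affiliation, AuthorID, Country, ReviewerID, Score, Topic, Year}, the whole schema; {AuthorID, Topic} is a candidate key.
Closure of {Country, Topic} is {Affiliation, AuthorID, Country, ReviewerID, Score, Topic, Year}, the whole schema; {Country, Topic} is a candidate key.
Closure of {Affiliation, Country, ReviewerID} is {Affiliation, AuthorID, Country, ReviewerID, Score, Topic, Year}, the whole schema; {Affiliation, Country, ReviewerID} is a candidate key.
Closure of {Country, ReviewerID, Score} is {Affiliation, AuthorID, Country, ReviewerID, Score, Topic, Year}, the whole schema; {Country, ReviewerID, Score} is a candidate key.
No proper subset of any of these is a key, and no other minimal superkey exists.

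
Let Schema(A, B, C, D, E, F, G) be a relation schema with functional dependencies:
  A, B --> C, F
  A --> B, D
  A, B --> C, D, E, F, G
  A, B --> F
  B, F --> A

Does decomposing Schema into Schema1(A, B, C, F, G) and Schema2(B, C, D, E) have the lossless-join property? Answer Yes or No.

Schema1 ∩ Schema2 = {B, C}; its closure under F is {B, C}.
Neither Schema1 nor Schema2 is contained in that closure, so the decomposition is lossy.

No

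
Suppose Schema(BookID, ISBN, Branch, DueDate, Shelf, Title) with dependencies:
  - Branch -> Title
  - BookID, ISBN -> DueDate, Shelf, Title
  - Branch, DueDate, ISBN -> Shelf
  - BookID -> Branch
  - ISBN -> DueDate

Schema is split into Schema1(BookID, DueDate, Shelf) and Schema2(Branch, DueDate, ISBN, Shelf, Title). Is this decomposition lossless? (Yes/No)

No

Common attributes: {DueDate, Shelf}; their closure is {DueDate, Shelf}.
The closure covers neither Schema1 nor Schema2 entirely; the join is not lossless.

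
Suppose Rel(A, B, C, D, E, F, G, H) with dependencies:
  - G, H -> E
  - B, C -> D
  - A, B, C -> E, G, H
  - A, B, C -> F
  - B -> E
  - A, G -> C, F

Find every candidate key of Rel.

{A, B, C}, {A, B, G}

{A, B} never appear on the right of any FD, so every key must include all of them.
{A, B, C}⁺ = {A, B, C, D, E, F, G, H} — all of the relation — so {A, B, C} is a candidate key.
{A, B, G}⁺ = {A, B, C, D, E, F, G, H} — all of the relation — so {A, B, G} is a candidate key.
Any other superkey properly contains one of these, so there are no further candidate keys.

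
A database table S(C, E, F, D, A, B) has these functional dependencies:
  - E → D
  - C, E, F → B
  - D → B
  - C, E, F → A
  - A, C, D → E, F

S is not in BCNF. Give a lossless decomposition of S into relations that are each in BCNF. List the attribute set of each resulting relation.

Candidate keys of the original relation: {A, C, D}, {A, C, E}, {C, E, F}.
{A, B, C, D, E, F}: {E} determines {B, D, E} here but is not a superkey — split on E → B, D, giving {B, D, E} and {A, C, E, F}.
{B, D, E}: {D} determines {B, D} here but is not a superkey — split on D → B, giving {B, D} and {D, E}.
{B, D}: every determinant is a superkey — BCNF.
{D, E}: every determinant is a superkey — BCNF.
{A, C, E, F}: every determinant is a superkey — BCNF.

{A, C, E, F}; {B, D}; {D, E}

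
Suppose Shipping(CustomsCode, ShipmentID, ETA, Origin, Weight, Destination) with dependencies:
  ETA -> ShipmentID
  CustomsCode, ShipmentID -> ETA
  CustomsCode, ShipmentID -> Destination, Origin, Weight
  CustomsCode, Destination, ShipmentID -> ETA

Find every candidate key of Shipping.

{CustomsCode, ETA}, {CustomsCode, ShipmentID}

{CustomsCode} never appears on the right of any FD, so every key must include it.
{CustomsCode, ETA}⁺ = {CustomsCode, Destination, ETA, Origin, ShipmentID, Weight}, which is every attribute, so {CustomsCode, ETA} is a candidate key.
{CustomsCode, ShipmentID}⁺ = {CustomsCode, Destination, ETA, Origin, ShipmentID, Weight}, which is every attribute, so {CustomsCode, ShipmentID} is a candidate key.
No proper subset of any of these is a key, and no other minimal superkey exists.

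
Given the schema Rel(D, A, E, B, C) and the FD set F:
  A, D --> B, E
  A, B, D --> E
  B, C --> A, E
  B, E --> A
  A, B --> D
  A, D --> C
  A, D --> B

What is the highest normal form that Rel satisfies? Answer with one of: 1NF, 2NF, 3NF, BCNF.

BCNF

Candidate keys: {A, B}, {A, D}, {B, C}, {B, E}. Prime attributes: {A, B, C, D, E}.
Each dependency's left side is a superkey — BCNF holds.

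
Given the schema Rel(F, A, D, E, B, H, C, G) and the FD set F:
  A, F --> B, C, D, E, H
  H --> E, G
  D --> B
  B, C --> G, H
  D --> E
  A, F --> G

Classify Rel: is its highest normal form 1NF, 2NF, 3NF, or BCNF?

Candidate key: {A, F}. Prime attributes: {A, F}.
H --> E, G breaks BCNF: {H}⁺ = {E, G, H}, so {H} is not a superkey.
Because {E, G} are non-prime and the left side of H --> E, G is not a superkey, the relation is not in 3NF.
No non-prime attribute depends on a proper subset of any candidate key, so 2NF holds.

2NF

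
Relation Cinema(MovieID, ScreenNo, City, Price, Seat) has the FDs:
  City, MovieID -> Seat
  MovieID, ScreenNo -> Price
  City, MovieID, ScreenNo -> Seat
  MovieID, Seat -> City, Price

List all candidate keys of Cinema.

No FD produces {MovieID, ScreenNo}, so they must be in every candidate key.
{City, MovieID, ScreenNo}⁺ = {City, MovieID, Price, ScreenNo, Seat}, which is every attribute, so {City, MovieID, ScreenNo} is a candidate key.
{MovieID, ScreenNo, Seat}⁺ = {City, MovieID, Price, ScreenNo, Seat}, which is every attribute, so {MovieID, ScreenNo, Seat} is a candidate key.
No proper subset of any of these is a key, and no other minimal superkey exists.

{City, MovieID, ScreenNo}, {MovieID, ScreenNo, Seat}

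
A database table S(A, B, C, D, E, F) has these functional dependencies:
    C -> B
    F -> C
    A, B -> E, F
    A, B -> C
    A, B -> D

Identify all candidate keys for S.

{A, B}, {A, C}, {A, F}

Attributes never on any right-hand side: {A} — every candidate key must contain it.
{A, B}⁺ = {A, B, C, D, E, F} — all of the relation — so {A, B} is a candidate key.
{A, C}⁺ = {A, B, C, D, E, F} — all of the relation — so {A, C} is a candidate key.
{A, F}⁺ = {A, B, C, D, E, F} — all of the relation — so {A, F} is a candidate key.
No proper subset of any of these is a key, and no other minimal superkey exists.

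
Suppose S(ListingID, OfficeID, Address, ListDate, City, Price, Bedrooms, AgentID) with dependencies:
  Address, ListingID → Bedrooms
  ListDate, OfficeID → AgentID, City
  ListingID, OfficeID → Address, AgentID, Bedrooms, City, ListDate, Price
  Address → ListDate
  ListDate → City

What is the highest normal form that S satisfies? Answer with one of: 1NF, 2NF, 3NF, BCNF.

2NF

Candidate key: {ListingID, OfficeID}. Prime attributes: {ListingID, OfficeID}.
Address, ListingID → Bedrooms: {Address, ListingID}⁺ = {Address, Bedrooms, City, ListDate, ListingID}, which is not all of the attributes, so the left side is not a superkey — BCNF is violated.
Address, ListingID → Bedrooms has non-prime {Bedrooms} on the right and a non-superkey on the left, so 3NF fails.
No proper subset of a key has a non-prime attribute in its closure, so there is no partial dependency; 2NF holds.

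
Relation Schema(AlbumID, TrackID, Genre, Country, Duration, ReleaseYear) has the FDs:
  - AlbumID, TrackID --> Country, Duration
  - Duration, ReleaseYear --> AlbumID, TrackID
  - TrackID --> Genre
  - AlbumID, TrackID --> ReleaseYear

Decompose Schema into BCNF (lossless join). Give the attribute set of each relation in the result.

Candidate keys of the original relation: {AlbumID, TrackID}, {Duration, ReleaseYear}.
In {AlbumID, Country, Duration, Genre, ReleaseYear, TrackID}, {TrackID} is not a superkey ({TrackID}⁺ restricted to this set is {Genre, TrackID}), so split on TrackID --> Genre into {Genre, TrackID} and {AlbumID, Country, Duration, ReleaseYear, TrackID}.
{Genre, TrackID} is in BCNF.
{AlbumID, Country, Duration, ReleaseYear, TrackID} is in BCNF.

{AlbumID, Country, Duration, ReleaseYear, TrackID}; {Genre, TrackID}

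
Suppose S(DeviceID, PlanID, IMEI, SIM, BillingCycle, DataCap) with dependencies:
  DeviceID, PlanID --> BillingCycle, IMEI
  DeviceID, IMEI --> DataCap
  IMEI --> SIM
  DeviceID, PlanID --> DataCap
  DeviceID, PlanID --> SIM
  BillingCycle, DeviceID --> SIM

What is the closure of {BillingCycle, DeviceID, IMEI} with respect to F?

{BillingCycle, DataCap, DeviceID, IMEI, SIM}

Start with {BillingCycle, DeviceID, IMEI}.
DeviceID, IMEI --> DataCap applies; add {DataCap} → now {BillingCycle, DataCap, DeviceID, IMEI}.
IMEI --> SIM applies; add {SIM} → now {BillingCycle, DataCap, DeviceID, IMEI, SIM}.
No further FD applies.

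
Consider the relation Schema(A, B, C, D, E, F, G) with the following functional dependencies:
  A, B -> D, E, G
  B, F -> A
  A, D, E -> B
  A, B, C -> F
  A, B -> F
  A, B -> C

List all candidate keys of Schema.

{A, B}, {A, D, E}, {B, F}

Closure of {A, B} is {A, B, C, D, E, F, G}, the whole schema; {A, B} is a candidate key.
Closure of {B, F} is {A, B, C, D, E, F, G}, the whole schema; {B, F} is a candidate key.
Closure of {A, D, E} is {A, B, C, D, E, F, G}, the whole schema; {A, D, E} is a candidate key.
No proper subset of any of these is a key, and no other minimal superkey exists.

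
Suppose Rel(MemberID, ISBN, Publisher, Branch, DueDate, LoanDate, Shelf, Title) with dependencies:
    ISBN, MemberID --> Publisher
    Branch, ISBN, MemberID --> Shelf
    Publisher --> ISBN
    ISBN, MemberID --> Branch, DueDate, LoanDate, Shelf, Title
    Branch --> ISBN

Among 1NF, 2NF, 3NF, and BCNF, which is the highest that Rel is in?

3NF

Candidate keys: {Branch, MemberID}, {ISBN, MemberID}, {MemberID, Publisher}. Prime attributes: {Branch, ISBN, MemberID, Publisher}.
For Publisher --> ISBN we have {Publisher}⁺ = {ISBN, Publisher}; {Publisher} is not a superkey, so BCNF fails.
But every attribute on its right side ({ISBN}) is prime, and the same holds for every other non-superkey FD, so 3NF still holds.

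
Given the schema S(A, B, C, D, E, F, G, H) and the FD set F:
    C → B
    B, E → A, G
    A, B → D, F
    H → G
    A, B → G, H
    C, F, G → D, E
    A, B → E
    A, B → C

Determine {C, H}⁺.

{B, C, G, H}

Start with {C, H}.
C → B applies; add {B} → now {B, C, H}.
H → G applies; add {G} → now {B, C, G, H}.
No further FD applies.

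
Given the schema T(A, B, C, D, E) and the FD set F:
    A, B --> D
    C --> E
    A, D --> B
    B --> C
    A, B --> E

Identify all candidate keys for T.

No FD produces {A}, so it must be in every candidate key.
Closure of {A, B} is {A, B, C, D, E}, the whole schema; {A, B} is a candidate key.
Closure of {A, D} is {A, B, C, D, E}, the whole schema; {A, D} is a candidate key.
Any other superkey properly contains one of these, so there are no further candidate keys.

{A, B}, {A, D}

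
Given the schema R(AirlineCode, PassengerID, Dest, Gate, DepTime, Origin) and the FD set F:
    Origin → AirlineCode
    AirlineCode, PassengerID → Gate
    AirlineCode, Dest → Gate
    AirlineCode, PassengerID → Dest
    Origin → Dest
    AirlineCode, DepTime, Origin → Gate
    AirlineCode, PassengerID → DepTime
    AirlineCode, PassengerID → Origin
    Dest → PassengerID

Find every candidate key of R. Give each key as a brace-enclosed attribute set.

{Origin} is a candidate key since {Origin}⁺ = {AirlineCode, DepTime, Dest, Gate, Origin, PassengerID} covers every attribute.
{AirlineCode, Dest} is a candidate key since {AirlineCode, Dest}⁺ = {AirlineCode, DepTime, Dest, Gate, Origin, PassengerID} covers every attribute.
{AirlineCode, PassengerID} is a candidate key since {AirlineCode, PassengerID}⁺ = {AirlineCode, DepTime, Dest, Gate, Origin, PassengerID} covers every attribute.
Any other superkey properly contains one of these, so there are no further candidate keys.

{AirlineCode, Dest}, {AirlineCode, PassengerID}, {Origin}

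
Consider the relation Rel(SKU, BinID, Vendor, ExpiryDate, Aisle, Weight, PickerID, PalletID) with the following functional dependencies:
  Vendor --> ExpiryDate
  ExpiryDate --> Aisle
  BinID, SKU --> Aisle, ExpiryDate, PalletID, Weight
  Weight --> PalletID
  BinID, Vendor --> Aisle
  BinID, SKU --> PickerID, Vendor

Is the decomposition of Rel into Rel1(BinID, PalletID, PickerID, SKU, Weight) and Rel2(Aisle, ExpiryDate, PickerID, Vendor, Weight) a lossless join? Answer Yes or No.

Rel1 ∩ Rel2 = {PickerID, Weight}; its closure under F is {PalletID, PickerID, Weight}.
The closure covers neither Rel1 nor Rel2 entirely; the join is not lossless.

No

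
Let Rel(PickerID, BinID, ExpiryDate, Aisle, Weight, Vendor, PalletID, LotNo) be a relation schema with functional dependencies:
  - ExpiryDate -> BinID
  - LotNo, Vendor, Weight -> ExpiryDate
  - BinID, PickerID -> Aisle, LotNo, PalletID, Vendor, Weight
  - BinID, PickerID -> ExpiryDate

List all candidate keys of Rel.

{BinID, PickerID}, {ExpiryDate, PickerID}, {LotNo, PickerID, Vendor, Weight}

{PickerID} never appears on the right of any FD, so every key must include it.
Closure of {BinID, PickerID} is {Aisle, BinID, ExpiryDate, LotNo, PalletID, PickerID, Vendor, Weight}, the whole schema; {BinID, PickerID} is a candidate key.
Closure of {ExpiryDate, PickerID} is {Aisle, BinID, ExpiryDate, LotNo, PalletID, PickerID, Vendor, Weight}, the whole schema; {ExpiryDate, PickerID} is a candidate key.
Closure of {LotNo, PickerID, Vendor, Weight} is {Aisle, BinID, ExpiryDate, LotNo, PalletID, PickerID, Vendor, Weight}, the whole schema; {LotNo, PickerID, Vendor, Weight} is a candidate key.
No proper subset of any of these is a key, and no other minimal superkey exists.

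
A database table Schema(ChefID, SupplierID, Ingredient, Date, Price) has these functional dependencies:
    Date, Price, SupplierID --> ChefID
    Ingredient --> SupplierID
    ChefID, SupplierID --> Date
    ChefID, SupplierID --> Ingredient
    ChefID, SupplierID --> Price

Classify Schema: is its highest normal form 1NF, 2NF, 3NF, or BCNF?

3NF

Candidate keys: {ChefID, Ingredient}, {ChefID, SupplierID}, {Date, Ingredient, Price}, {Date, Price, SupplierID}. Prime attributes: {ChefID, Date, Ingredient, Price, SupplierID}.
Ingredient --> SupplierID breaks BCNF: {Ingredient}⁺ = {Ingredient, SupplierID}, so {Ingredient} is not a superkey.
Its right-hand attributes {SupplierID} are all prime, as are those of every other non-superkey FD — the relation is in 3NF.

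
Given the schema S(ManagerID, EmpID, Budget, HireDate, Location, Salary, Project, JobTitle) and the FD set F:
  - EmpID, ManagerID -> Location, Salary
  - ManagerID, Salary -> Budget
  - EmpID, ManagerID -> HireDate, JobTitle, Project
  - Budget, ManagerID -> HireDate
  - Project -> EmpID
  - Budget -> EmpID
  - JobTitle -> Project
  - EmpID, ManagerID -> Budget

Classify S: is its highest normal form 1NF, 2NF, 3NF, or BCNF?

Candidate keys: {Budget, ManagerID}, {EmpID, ManagerID}, {JobTitle, ManagerID}, {ManagerID, Project}, {ManagerID, Salary}. Prime attributes: {Budget, EmpID, JobTitle, ManagerID, Project, Salary}.
Project -> EmpID: {Project}⁺ = {EmpID, Project}, which is not all of the attributes, so the left side is not a superkey — BCNF is violated.
Since {EmpID} ⊆ prime attributes and every other non-superkey FD also has a prime right side, the schema is in 3NF.

3NF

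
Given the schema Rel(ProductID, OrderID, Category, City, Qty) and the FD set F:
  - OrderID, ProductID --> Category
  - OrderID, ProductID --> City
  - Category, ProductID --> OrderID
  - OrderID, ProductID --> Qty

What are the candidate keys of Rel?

No FD produces {ProductID}, so it must be in every candidate key.
{Category, ProductID}⁺ = {Category, City, OrderID, ProductID, Qty}, which is every attribute, so {Category, ProductID} is a candidate key.
{OrderID, ProductID}⁺ = {Category, City, OrderID, ProductID, Qty}, which is every attribute, so {OrderID, ProductID} is a candidate key.
These are minimal and exhaustive — every other superkey contains one of them.

{Category, ProductID}, {OrderID, ProductID}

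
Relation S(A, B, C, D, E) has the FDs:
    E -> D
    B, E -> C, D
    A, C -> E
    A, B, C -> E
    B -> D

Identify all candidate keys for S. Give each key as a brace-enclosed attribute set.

{A, B, C}, {A, B, E}

Attributes never on any right-hand side: {A, B} — every candidate key must contain all of them.
{A, B, C}⁺ = {A, B, C, D, E}, which is every attribute, so {A, B, C} is a candidate key.
{A, B, E}⁺ = {A, B, C, D, E}, which is every attribute, so {A, B, E} is a candidate key.
These are minimal and exhaustive — every other superkey contains one of them.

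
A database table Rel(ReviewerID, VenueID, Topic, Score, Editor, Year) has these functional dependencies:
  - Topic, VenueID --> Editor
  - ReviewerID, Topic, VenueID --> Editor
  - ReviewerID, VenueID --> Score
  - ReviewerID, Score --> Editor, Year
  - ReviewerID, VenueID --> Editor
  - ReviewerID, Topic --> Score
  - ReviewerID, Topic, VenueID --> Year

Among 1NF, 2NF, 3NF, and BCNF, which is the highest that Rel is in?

1NF

Candidate key: {ReviewerID, Topic, VenueID}. Prime attributes: {ReviewerID, Topic, VenueID}.
Topic, VenueID --> Editor: {Topic, VenueID}⁺ = {Editor, Topic, VenueID}, which is not all of the attributes, so the left side is not a superkey — BCNF is violated.
Because {Editor} is non-prime and the left side of Topic, VenueID --> Editor is not a superkey, the relation is not in 3NF.
Since {ReviewerID, Topic} ⊂ {ReviewerID, Topic, VenueID} and {ReviewerID, Topic}⁺ ⊇ {Editor, Score, Year} with {Editor, Score, Year} non-prime, there is a partial dependency; 2NF fails.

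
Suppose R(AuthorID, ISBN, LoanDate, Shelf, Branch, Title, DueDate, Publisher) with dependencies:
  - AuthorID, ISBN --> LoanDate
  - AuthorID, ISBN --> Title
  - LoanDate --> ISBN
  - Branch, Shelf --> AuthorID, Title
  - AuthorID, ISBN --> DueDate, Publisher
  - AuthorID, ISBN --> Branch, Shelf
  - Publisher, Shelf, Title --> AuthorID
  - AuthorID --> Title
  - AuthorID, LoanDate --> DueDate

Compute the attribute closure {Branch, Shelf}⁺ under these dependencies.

Start with {Branch, Shelf}.
Branch, Shelf --> AuthorID, Title applies; add {AuthorID, Title} → now {AuthorID, Branch, Shelf, Title}.
No further FD applies.

{AuthorID, Branch, Shelf, Title}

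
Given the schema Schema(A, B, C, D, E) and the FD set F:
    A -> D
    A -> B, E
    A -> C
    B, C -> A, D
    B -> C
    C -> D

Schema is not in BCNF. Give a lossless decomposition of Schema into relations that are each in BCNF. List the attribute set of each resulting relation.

{A, B, C, E}; {C, D}

Candidate keys of the original relation: {A}, {B}.
In {A, B, C, D, E}, {C} is not a superkey ({C}⁺ restricted to this set is {C, D}), so split on C -> D into {C, D} and {A, B, C, E}.
{C, D}: every determinant is a superkey — BCNF.
{A, B, C, E}: every determinant is a superkey — BCNF.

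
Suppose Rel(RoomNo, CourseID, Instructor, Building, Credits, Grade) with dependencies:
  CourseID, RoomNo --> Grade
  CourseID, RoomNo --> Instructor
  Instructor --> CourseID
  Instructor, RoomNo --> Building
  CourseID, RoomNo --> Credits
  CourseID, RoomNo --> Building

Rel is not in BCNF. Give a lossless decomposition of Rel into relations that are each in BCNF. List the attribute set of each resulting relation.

{Building, Credits, Grade, Instructor, RoomNo}; {CourseID, Instructor}

Candidate keys of the original relation: {CourseID, RoomNo}, {Instructor, RoomNo}.
{Building, CourseID, Credits, Grade, Instructor, RoomNo}: {Instructor} determines {CourseID, Instructor} here but is not a superkey — split on Instructor --> CourseID, giving {CourseID, Instructor} and {Building, Credits, Grade, Instructor, RoomNo}.
{CourseID, Instructor} is in BCNF.
{Building, Credits, Grade, Instructor, RoomNo} is in BCNF.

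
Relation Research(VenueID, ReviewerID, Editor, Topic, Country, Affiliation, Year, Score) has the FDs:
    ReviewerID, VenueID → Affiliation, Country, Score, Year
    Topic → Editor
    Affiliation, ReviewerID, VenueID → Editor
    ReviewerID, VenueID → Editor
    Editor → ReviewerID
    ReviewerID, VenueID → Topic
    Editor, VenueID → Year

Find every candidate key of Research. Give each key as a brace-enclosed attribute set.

{Editor, VenueID}, {ReviewerID, VenueID}, {Topic, VenueID}

{VenueID} never appears on the right of any FD, so every key must include it.
{Editor, VenueID}⁺ = {Affiliation, Country, Editor, ReviewerID, Score, Topic, VenueID, Year}, which is every attribute, so {Editor, VenueID} is a candidate key.
{ReviewerID, VenueID}⁺ = {Affiliation, Country, Editor, ReviewerID, Score, Topic, VenueID, Year}, which is every attribute, so {ReviewerID, VenueID} is a candidate key.
{Topic, VenueID}⁺ = {Affiliation, Country, Editor, ReviewerID, Score, Topic, VenueID, Year}, which is every attribute, so {Topic, VenueID} is a candidate key.
No proper subset of any of these is a key, and no other minimal superkey exists.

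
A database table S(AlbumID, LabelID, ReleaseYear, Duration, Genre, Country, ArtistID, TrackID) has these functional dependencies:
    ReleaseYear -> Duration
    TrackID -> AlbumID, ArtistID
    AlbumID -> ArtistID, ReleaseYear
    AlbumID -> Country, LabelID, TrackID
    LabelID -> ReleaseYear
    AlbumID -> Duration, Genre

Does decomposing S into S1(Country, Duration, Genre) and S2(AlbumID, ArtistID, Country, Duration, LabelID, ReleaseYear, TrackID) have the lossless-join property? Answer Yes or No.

S1 ∩ S2 = {Country, Duration}; its closure under F is {Country, Duration}.
Neither S1 nor S2 is contained in that closure, so the decomposition is lossy.

No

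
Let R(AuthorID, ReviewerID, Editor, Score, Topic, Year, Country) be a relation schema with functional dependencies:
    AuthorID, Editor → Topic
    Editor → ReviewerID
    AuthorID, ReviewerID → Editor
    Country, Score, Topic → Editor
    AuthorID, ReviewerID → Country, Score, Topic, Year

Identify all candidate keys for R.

{AuthorID, Country, Score, Topic}, {AuthorID, Editor}, {AuthorID, ReviewerID}

Attributes never on any right-hand side: {AuthorID} — every candidate key must contain it.
{AuthorID, Editor}⁺ = {AuthorID, Country, Editor, ReviewerID, Score, Topic, Year} — all of the relation — so {AuthorID, Editor} is a candidate key.
{AuthorID, ReviewerID}⁺ = {AuthorID, Country, Editor, ReviewerID, Score, Topic, Year} — all of the relation — so {AuthorID, ReviewerID} is a candidate key.
{AuthorID, Country, Score, Topic}⁺ = {AuthorID, Country, Editor, ReviewerID, Score, Topic, Year} — all of the relation — so {AuthorID, Country, Score, Topic} is a candidate key.
Any other superkey properly contains one of these, so there are no further candidate keys.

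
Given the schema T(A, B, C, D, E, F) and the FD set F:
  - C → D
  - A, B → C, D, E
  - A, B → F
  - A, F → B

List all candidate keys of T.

{A, B}, {A, F}

{A} never appears on the right of any FD, so every key must include it.
{A, B} is a candidate key since {A, B}⁺ = {A, B, C, D, E, F} covers every attribute.
{A, F} is a candidate key since {A, F}⁺ = {A, B, C, D, E, F} covers every attribute.
Any other superkey properly contains one of these, so there are no further candidate keys.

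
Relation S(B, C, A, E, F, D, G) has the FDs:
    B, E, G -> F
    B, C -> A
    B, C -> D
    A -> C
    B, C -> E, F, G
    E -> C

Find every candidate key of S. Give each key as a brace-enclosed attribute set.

{A, B}, {B, C}, {B, E}

No FD produces {B}, so it must be in every candidate key.
{A, B}⁺ = {A, B, C, D, E, F, G}, which is every attribute, so {A, B} is a candidate key.
{B, C}⁺ = {A, B, C, D, E, F, G}, which is every attribute, so {B, C} is a candidate key.
{B, E}⁺ = {A, B, C, D, E, F, G}, which is every attribute, so {B, E} is a candidate key.
Any other superkey properly contains one of these, so there are no further candidate keys.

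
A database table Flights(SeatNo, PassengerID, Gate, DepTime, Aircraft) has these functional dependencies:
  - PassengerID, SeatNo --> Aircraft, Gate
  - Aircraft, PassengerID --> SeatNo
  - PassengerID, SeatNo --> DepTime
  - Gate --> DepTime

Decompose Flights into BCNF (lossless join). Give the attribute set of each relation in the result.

Candidate keys of the original relation: {Aircraft, PassengerID}, {PassengerID, SeatNo}.
In {Aircraft, DepTime, Gate, PassengerID, SeatNo}, {Gate} is not a superkey ({Gate}⁺ restricted to this set is {DepTime, Gate}), so split on Gate --> DepTime into {DepTime, Gate} and {Aircraft, Gate, PassengerID, SeatNo}.
{DepTime, Gate}: every determinant is a superkey — BCNF.
{Aircraft, Gate, PassengerID, SeatNo}: every determinant is a superkey — BCNF.

{Aircraft, Gate, PassengerID, SeatNo}; {DepTime, Gate}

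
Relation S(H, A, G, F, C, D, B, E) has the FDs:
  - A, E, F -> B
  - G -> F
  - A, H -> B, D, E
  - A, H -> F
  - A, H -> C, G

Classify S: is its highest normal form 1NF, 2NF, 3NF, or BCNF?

Candidate key: {A, H}. Prime attributes: {A, H}.
A, E, F -> B: {A, E, F}⁺ = {A, B, E, F}, which is not all of the attributes, so the left side is not a superkey — BCNF is violated.
Because {B} is non-prime and the left side of A, E, F -> B is not a superkey, the relation is not in 3NF.
No non-prime attribute depends on a proper subset of any candidate key, so 2NF holds.

2NF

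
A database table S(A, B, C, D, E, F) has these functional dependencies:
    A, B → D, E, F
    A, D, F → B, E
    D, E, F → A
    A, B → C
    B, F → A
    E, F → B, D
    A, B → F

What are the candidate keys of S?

Closure of {A, B} is {A, B, C, D, E, F}, the whole schema; {A, B} is a candidate key.
Closure of {B, F} is {A, B, C, D, E, F}, the whole schema; {B, F} is a candidate key.
Closure of {E, F} is {A, B, C, D, E, F}, the whole schema; {E, F} is a candidate key.
Closure of {A, D, F} is {A, B, C, D, E, F}, the whole schema; {A, D, F} is a candidate key.
These are minimal and exhaustive — every other superkey contains one of them.

{A, B}, {A, D, F}, {B, F}, {E, F}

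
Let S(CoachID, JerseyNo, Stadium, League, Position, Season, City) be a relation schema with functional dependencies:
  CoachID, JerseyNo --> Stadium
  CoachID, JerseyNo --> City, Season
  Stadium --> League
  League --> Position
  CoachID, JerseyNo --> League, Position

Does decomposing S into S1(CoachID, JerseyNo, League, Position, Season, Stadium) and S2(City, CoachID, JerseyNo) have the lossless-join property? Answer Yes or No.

Yes

The shared attributes are {CoachID, JerseyNo} and {CoachID, JerseyNo}⁺ = {City, CoachID, JerseyNo, League, Position, Season, Stadium}.
This includes all of S1, so the common attributes are a superkey of S1 — the join is lossless.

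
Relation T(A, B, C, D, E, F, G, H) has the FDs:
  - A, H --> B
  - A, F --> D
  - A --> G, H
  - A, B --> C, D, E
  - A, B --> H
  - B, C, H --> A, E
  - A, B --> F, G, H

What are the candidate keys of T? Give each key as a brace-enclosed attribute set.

{A} is a candidate key since {A}⁺ = {A, B, C, D, E, F, G, H} covers every attribute.
{B, C, H} is a candidate key since {B, C, H}⁺ = {A, B, C, D, E, F, G, H} covers every attribute.
Any other superkey properly contains one of these, so there are no further candidate keys.

{A}, {B, C, H}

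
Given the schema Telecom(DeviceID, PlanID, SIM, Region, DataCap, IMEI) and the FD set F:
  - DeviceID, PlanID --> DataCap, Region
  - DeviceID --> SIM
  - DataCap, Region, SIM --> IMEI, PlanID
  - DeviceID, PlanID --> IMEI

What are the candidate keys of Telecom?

{DataCap, DeviceID, Region}, {DeviceID, PlanID}

No FD produces {DeviceID}, so it must be in every candidate key.
{DeviceID, PlanID} is a candidate key since {DeviceID, PlanID}⁺ = {DataCap, DeviceID, IMEI, PlanID, Region, SIM} covers every attribute.
{DataCap, DeviceID, Region} is a candidate key since {DataCap, DeviceID, Region}⁺ = {DataCap, DeviceID, IMEI, PlanID, Region, SIM} covers every attribute.
These are minimal and exhaustive — every other superkey contains one of them.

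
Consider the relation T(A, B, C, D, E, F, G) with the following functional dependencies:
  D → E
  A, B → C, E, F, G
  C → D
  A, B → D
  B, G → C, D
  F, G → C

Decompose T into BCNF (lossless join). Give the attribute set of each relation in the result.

{A, B, F, G}; {B, C, G}; {C, D}; {D, E}

Candidate key of the original relation: {A, B}.
Within {A, B, C, D, E, F, G}: {D}⁺ ∩ {A, B, C, D, E, F, G} = {D, E}, not the whole set, so D → E violates BCNF; decompose into {D, E} and {A, B, C, D, F, G}.
{D, E} is in BCNF.
Within {A, B, C, D, F, G}: {C}⁺ ∩ {A, B, C, D, F, G} = {C, D}, not the whole set, so C → D violates BCNF; decompose into {C, D} and {A, B, C, F, G}.
{C, D} is in BCNF.
Within {A, B, C, F, G}: {B, G}⁺ ∩ {A, B, C, F, G} = {B, C, G}, not the whole set, so B, G → C violates BCNF; decompose into {B, C, G} and {A, B, F, G}.
{B, C, G} is in BCNF.
{A, B, F, G} is in BCNF.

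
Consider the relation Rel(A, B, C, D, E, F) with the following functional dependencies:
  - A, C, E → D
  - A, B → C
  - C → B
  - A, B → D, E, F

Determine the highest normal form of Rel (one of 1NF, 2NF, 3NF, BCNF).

Candidate keys: {A, B}, {A, C}. Prime attributes: {A, B, C}.
C → B breaks BCNF: {C}⁺ = {B, C}, so {C} is not a superkey.
Since {B} ⊆ prime attributes and every other non-superkey FD also has a prime right side, the schema is in 3NF.

3NF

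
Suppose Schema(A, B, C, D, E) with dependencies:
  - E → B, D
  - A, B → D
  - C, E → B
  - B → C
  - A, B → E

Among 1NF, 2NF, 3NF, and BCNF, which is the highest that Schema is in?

Candidate keys: {A, B}, {A, E}. Prime attributes: {A, B, E}.
For E → B, D we have {E}⁺ = {B, C, D, E}; {E} is not a superkey, so BCNF fails.
E → B, D determines the non-prime attribute {D} from a non-superkey — 3NF is violated.
{B} is a proper subset of the key {A, B}, and {B}⁺ contains the non-prime attribute {C} — a partial dependency, so 2NF is violated.

1NF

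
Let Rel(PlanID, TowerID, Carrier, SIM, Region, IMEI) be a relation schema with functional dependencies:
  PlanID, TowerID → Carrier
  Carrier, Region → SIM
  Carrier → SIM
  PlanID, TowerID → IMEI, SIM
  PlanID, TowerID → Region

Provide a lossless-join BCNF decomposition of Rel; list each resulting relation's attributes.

{Carrier, IMEI, PlanID, Region, TowerID}; {Carrier, SIM}

Candidate key of the original relation: {PlanID, TowerID}.
{Carrier, IMEI, PlanID, Region, SIM, TowerID}: {Carrier, Region} determines {Carrier, Region, SIM} here but is not a superkey — split on Carrier, Region → SIM, giving {Carrier, Region, SIM} and {Carrier, IMEI, PlanID, Region, TowerID}.
{Carrier, Region, SIM}: {Carrier} determines {Carrier, SIM} here but is not a superkey — split on Carrier → SIM, giving {Carrier, SIM} and {Carrier, Region}.
{Carrier, SIM} has no BCNF violation.
{Carrier, Region} has no BCNF violation.
{Carrier, IMEI, PlanID, Region, TowerID} has no BCNF violation.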